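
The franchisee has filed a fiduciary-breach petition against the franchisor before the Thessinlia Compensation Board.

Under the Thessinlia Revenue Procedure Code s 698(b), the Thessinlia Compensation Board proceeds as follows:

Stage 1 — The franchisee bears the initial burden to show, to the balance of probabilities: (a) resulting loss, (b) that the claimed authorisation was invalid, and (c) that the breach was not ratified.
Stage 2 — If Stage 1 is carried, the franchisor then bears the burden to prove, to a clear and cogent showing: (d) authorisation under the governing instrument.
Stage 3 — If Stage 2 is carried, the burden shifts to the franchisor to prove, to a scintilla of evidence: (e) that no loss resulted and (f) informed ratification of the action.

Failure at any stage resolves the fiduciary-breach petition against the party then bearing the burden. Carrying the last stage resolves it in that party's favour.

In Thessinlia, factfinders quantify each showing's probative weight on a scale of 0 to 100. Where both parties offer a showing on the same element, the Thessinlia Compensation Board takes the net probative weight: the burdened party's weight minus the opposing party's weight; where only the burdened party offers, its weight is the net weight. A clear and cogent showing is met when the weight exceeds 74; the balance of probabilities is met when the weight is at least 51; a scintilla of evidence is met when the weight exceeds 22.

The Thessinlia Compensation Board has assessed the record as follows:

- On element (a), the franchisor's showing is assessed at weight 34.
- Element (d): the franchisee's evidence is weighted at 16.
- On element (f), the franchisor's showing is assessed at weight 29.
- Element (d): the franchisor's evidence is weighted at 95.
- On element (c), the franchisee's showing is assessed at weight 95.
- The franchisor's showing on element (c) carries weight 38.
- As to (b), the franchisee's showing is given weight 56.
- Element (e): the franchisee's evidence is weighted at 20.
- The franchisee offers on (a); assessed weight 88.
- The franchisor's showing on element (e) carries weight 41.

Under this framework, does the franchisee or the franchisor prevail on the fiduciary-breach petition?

At Stage 1 the franchisee must meet the balance of probabilities (weight is at least 51): on (a) the weight is 88 less the opposing 34 gives net 54, ≥ 51, so (a) meets the standard; on (b) the weight is 56, which does reach 51, so (b) meets the standard; on (c) the weight is 95 less the opposing 38 gives net 57, ≥ 51, so (c) meets the standard.
  Stage 1 is satisfied; the onus moves to the franchisor.
At Stage 2 the franchisor must meet a clear and cogent showing (weight exceeds 74): on (d) the weight is 95 less the opposing 16 gives net 79, > 74, so (d) meets the standard.
  Stage 2 carried; the burden remains with the franchisor.
At Stage 3 the franchisor must meet a scintilla of evidence (weight exceeds 22): on (e) the weight is 41 less the opposing 20 gives net 21, which does not exceed 22, so (e) does not meet the standard; on (f) the weight is 29, > 22, so (f) meets the standard.
  Not every element is met, so the franchisor fails to carry Stage 3.
So the franchisee prevails.

franchisee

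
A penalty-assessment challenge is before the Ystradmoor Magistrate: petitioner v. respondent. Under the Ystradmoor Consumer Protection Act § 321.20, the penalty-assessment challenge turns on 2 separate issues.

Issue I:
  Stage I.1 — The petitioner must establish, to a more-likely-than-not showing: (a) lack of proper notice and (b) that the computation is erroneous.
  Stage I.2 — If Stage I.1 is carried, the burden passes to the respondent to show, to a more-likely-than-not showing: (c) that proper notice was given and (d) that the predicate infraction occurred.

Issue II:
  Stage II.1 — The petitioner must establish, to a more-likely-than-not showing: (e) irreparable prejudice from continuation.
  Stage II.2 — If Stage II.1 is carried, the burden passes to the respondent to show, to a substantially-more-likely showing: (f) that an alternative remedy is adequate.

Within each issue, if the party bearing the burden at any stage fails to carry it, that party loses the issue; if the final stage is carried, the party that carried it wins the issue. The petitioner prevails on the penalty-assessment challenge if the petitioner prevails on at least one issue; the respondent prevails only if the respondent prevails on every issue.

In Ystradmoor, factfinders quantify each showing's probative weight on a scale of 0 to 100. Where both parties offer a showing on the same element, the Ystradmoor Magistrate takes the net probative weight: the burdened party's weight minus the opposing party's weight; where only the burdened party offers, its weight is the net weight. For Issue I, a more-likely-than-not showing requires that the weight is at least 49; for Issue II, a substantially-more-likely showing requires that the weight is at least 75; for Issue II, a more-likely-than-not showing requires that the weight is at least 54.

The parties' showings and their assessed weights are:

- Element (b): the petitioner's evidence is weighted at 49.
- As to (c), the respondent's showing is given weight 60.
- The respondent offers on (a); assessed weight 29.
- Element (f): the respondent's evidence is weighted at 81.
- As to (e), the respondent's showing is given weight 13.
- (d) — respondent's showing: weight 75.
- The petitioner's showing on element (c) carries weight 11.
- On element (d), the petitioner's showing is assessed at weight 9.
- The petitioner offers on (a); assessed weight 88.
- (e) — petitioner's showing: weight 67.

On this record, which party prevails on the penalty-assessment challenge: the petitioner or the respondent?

respondent

— Issue I —
At Stage I.1 the petitioner must meet a more-likely-than-not showing (weight is at least 49): on (a) the weight is 88 less the opposing 29 gives net 59, ≥ 49, so (a) meets the standard; on (b) the weight is 49, ≥ 49, so (b) meets the standard.
  Stage I.1 is satisfied; the onus moves to the respondent.
At Stage I.2 the respondent must meet a more-likely-than-not showing (weight is at least 49): on (c) the weight is 60 less the opposing 11 gives net 49, ≥ 49, so (c) meets the standard; on (d) the weight is 75 less the opposing 9 gives net 66, ≥ 49, so (d) meets the standard.
  Stage I.2 carried; the final stage is satisfied.
With every stage satisfied, the respondent prevails on this issue.
— Issue II —
Stage II.1 — burden on petitioner; standard: a more-likely-than-not showing (weight is at least 54).
    (e): 67 − 13 = 54 ≥ 54 [met]
  The petitioner carries Stage II.1; the respondent now bears the burden.
Stage II.2 — burden on respondent; standard: a substantially-more-likely showing (weight is at least 75).
    (f): 81 ≥ 75 [met]
  All elements met at the final stage.
All stages carried — the respondent prevails on this issue.
Per-issue: Issue I → respondent; Issue II → respondent. The petitioner must prevail on at least one issue; overall, the respondent prevails.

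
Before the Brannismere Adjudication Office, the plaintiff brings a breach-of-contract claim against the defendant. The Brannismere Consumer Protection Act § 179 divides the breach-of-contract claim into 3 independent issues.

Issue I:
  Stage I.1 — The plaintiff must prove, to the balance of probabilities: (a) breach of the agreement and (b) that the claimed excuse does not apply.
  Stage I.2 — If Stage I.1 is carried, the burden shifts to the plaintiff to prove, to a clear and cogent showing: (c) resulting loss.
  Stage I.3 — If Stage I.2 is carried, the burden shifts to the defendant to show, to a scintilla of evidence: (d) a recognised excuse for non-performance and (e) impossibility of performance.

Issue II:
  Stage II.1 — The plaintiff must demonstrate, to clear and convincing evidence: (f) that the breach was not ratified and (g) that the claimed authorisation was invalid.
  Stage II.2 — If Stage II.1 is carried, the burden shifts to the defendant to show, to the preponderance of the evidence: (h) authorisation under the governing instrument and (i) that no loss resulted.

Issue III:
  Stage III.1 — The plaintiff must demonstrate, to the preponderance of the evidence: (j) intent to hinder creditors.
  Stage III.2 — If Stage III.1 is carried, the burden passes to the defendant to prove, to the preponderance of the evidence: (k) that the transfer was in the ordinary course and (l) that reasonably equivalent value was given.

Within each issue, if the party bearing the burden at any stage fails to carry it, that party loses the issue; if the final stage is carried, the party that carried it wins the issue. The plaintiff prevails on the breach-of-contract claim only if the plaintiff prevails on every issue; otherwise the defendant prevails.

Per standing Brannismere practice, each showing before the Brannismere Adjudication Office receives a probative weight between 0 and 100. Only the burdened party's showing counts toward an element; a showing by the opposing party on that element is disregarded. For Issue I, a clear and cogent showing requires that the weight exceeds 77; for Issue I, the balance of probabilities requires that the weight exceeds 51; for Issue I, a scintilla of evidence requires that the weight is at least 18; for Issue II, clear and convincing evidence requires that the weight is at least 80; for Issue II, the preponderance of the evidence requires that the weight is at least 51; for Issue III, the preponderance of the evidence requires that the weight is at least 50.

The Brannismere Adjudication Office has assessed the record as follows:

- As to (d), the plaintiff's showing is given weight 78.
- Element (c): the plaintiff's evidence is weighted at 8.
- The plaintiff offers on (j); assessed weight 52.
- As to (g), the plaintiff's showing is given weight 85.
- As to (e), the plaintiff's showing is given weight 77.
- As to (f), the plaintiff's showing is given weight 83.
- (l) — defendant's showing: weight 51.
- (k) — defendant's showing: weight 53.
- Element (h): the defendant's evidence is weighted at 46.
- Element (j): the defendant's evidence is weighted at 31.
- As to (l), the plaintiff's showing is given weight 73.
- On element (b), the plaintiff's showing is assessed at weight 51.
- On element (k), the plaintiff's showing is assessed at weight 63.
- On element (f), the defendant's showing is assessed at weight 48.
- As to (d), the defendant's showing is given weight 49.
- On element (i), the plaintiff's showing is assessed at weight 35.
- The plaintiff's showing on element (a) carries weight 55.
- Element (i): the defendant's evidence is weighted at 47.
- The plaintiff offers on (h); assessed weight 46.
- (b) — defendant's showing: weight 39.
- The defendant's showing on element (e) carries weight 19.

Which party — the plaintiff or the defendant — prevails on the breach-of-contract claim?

— Issue I —
At Stage I.1 the plaintiff must meet the balance of probabilities (weight exceeds 51): on (a) the weight is 55, > 51, so (a) meets the standard; on (b) the weight is 51 (the defendant's 39 is given no effect), ≤ 51, so (b) does not meet the standard.
  Not every element is met, so the plaintiff fails to carry Stage I.1.
So the defendant prevails on this issue.
— Issue II —
Stage II.1 (plaintiff, clear and convincing evidence, weight is at least 80): (f) 83 (defendant's 48 disregarded) ≥ 80 — meets; (g) 85 ≥ 80 — meets.
  Stage II.1 is satisfied; the onus moves to the defendant.
Stage II.2 (defendant, the preponderance of the evidence, weight is at least 51): (h) 46 (plaintiff's 46 disregarded) < 51 — fails; (i) 47 (plaintiff's 35 disregarded) < 51 — fails.
  Stage II.2 not carried; the defendant fails its burden.
The plaintiff prevails on this issue.
— Issue III —
At Stage III.1 the plaintiff must meet the preponderance of the evidence (weight is at least 50): on (j) the weight is 52 (the defendant's 31 is given no effect), ≥ 50, so (j) meets the standard.
  Stage III.1 is satisfied; the onus moves to the defendant.
At Stage III.2 the defendant must meet the preponderance of the evidence (weight is at least 50): on (k) the weight is 53 (the plaintiff's 63 is given no effect), ≥ 50, so (k) meets the standard; on (l) the weight is 51 (the plaintiff's 73 is given no effect), ≥ 50, so (l) meets the standard.
  All elements met at the final stage.
All stages carried — the defendant prevails on this issue.
Per-issue: Issue I → defendant; Issue II → plaintiff; Issue III → defendant. The plaintiff must prevail on every issue; overall, the defendant prevails.

defendant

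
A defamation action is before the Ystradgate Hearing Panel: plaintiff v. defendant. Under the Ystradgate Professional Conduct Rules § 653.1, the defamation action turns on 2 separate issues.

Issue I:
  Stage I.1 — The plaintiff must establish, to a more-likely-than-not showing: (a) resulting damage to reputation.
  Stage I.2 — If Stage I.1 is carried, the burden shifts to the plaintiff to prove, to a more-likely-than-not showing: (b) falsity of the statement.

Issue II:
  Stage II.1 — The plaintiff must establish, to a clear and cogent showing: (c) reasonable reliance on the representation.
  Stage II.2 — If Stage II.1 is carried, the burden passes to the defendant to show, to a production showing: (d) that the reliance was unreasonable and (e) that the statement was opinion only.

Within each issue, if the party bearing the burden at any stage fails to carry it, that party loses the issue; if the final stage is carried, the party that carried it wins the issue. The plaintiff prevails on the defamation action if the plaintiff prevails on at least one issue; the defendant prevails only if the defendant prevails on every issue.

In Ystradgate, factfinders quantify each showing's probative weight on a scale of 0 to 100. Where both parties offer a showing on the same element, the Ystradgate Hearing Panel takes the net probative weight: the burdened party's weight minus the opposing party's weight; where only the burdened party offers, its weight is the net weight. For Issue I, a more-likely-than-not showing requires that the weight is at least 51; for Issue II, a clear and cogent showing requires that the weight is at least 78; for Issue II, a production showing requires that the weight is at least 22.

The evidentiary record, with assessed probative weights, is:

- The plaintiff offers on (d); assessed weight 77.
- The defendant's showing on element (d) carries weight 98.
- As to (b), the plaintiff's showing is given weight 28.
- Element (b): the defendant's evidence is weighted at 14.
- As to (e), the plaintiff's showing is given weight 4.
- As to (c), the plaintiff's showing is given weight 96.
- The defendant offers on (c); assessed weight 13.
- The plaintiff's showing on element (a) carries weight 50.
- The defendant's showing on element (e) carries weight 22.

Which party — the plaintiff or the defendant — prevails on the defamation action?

plaintiff

— Issue I —
Stage I.1 — burden on plaintiff; standard: a more-likely-than-not showing (weight is at least 51).
    (a): 50 < 51 [not met]
  Not every element is met, so the plaintiff fails to carry Stage I.1.
So the defendant prevails on this issue.
— Issue II —
Stage II.1 — burden on plaintiff; standard: a clear and cogent showing (weight is at least 78).
    (c): 96 − 13 = 83 ≥ 78 [met]
  The plaintiff carries Stage II.1; the defendant now bears the burden.
Stage II.2 — burden on defendant; standard: a production showing (weight is at least 22).
    (d): 98 − 77 = 21 < 22 [not met]
    (e): 22 − 4 = 18 < 22 [not met]
  Stage II.2 not carried; the defendant fails its burden.
The analysis ends at Stage II.2; the plaintiff prevails on this issue.
Per-issue: Issue I → defendant; Issue II → plaintiff. The plaintiff must prevail on at least one issue; overall, the plaintiff prevails.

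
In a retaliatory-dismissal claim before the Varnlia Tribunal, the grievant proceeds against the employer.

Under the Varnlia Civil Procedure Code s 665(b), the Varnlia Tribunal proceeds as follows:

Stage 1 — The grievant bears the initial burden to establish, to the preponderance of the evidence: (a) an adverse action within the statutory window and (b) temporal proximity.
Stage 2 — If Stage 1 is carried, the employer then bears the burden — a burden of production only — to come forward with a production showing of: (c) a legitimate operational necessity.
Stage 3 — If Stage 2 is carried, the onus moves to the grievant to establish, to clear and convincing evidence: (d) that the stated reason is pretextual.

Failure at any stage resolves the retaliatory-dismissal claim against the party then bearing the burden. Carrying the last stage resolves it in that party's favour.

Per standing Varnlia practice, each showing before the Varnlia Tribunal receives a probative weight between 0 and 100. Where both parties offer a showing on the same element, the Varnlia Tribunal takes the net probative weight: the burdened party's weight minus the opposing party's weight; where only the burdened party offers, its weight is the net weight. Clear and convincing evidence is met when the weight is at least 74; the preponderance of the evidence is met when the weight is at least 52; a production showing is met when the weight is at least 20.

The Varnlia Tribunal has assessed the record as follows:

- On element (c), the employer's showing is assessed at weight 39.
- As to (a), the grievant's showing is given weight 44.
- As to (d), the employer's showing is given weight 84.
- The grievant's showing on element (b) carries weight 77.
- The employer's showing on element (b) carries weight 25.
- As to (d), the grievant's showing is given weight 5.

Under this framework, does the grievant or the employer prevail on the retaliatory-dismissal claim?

Stage 1 (grievant, the preponderance of the evidence, weight is at least 52): (a) 44 < 52 — fails; (b) net 77−25=52 ≥ 52 — meets.
  Not every element is met, so the grievant fails to carry Stage 1.
The employer prevails.

employer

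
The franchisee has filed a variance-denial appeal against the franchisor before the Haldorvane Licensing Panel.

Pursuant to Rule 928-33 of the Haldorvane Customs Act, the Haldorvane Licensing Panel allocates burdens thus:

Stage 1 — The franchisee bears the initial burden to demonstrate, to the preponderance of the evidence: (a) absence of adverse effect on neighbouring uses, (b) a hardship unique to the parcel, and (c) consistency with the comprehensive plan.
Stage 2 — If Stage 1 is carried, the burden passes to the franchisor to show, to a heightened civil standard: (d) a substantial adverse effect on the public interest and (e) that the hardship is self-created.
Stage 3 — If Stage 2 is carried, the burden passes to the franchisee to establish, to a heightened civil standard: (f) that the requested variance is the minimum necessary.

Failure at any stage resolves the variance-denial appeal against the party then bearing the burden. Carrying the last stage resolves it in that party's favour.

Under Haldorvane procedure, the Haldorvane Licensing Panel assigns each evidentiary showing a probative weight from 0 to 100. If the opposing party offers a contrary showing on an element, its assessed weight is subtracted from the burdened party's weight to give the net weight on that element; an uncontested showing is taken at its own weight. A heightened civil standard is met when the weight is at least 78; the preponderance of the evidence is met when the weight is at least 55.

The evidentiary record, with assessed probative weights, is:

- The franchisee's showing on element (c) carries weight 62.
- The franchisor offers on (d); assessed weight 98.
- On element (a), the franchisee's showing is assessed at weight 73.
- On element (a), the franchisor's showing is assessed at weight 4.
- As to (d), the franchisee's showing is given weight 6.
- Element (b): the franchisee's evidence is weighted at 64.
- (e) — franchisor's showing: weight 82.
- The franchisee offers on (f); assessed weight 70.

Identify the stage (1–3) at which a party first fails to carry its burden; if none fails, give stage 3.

stage 3

Stage 1 — burden on franchisee; standard: the preponderance of the evidence (weight is at least 55).
    (a): 73 − 4 = 69 ≥ 55 [met]
    (b): 64 ≥ 55 [met]
    (c): 62 ≥ 55 [met]
  The franchisee carries Stage 1; the franchisor now bears the burden.
Stage 2 — burden on franchisor; standard: a heightened civil standard (weight is at least 78).
    (d): 98 − 6 = 92 ≥ 78 [met]
    (e): 82 ≥ 78 [met]
  The franchisor carries Stage 2; the franchisee now bears the burden.
Stage 3 — burden on franchisee; standard: a heightened civil standard (weight is at least 78).
    (f): 70 < 78 [not met]
  Not every element is met, so the franchisee fails to carry Stage 3.
The analysis ends at Stage 3; the franchisor prevails.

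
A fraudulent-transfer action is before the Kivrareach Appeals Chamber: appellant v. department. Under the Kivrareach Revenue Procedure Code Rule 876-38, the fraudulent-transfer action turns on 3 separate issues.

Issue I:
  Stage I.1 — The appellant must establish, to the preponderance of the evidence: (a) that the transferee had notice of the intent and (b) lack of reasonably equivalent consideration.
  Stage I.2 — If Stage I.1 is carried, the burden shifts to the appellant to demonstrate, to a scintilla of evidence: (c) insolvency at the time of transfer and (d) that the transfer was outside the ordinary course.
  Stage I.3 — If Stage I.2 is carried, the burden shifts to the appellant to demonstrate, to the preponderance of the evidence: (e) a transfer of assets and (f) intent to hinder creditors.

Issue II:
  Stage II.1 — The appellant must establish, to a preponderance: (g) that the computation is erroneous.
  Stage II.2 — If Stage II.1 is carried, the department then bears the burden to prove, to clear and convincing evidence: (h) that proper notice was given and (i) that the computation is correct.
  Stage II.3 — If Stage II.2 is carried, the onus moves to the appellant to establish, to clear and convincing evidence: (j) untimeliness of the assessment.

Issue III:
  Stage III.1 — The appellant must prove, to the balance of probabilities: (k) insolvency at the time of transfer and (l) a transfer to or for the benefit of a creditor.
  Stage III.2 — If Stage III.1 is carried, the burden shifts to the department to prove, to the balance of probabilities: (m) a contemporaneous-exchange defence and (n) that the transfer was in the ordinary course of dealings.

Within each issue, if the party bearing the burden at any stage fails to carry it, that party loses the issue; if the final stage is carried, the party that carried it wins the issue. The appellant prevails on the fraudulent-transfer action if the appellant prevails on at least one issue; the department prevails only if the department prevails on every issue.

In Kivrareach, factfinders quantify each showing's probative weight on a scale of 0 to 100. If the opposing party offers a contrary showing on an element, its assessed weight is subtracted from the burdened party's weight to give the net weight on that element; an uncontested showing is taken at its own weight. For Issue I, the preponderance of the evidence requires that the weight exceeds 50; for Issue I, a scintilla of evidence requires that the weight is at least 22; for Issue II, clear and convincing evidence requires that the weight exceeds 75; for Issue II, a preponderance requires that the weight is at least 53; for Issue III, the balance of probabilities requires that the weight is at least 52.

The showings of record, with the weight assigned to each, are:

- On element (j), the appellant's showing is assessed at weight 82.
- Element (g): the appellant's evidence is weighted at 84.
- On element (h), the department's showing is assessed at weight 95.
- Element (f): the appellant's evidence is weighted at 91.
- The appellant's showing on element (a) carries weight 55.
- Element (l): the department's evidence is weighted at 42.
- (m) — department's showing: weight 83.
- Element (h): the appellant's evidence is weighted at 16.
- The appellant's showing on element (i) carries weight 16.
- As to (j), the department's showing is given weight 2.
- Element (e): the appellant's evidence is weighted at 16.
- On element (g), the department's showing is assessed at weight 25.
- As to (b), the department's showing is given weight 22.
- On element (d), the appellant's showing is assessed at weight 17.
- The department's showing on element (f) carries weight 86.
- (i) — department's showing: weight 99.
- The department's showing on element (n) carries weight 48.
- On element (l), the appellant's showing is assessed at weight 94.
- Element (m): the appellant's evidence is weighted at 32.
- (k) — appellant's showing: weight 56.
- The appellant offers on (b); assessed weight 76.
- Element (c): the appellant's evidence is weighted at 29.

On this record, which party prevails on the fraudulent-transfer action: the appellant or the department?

— Issue I —
Stage I.1 — burden on appellant; standard: the preponderance of the evidence (weight exceeds 50).
    (a): 55 > 50 [met]
    (b): 76 − 22 = 54 > 50 [met]
  All elements met. The appellant retains the burden for Stage I.2.
Stage I.2 — burden on appellant; standard: a scintilla of evidence (weight is at least 22).
    (c): 29 ≥ 22 [met]
    (d): 17 < 22 [not met]
  Not every element is met, so the appellant fails to carry Stage I.2.
So the department prevails on this issue.
— Issue II —
At Stage II.1 the appellant must meet a preponderance (weight is at least 53): on (g) the weight is 84 less the opposing 25 gives net 59, which does reach 53, so (g) meets the standard.
  Stage II.1 is satisfied; the onus moves to the department.
At Stage II.2 the department must meet clear and convincing evidence (weight exceeds 75): on (h) the weight is 95 less the opposing 16 gives net 79, which does exceed 75, so (h) meets the standard; on (i) the weight is 99 less the opposing 16 gives net 83, which does exceed 75, so (i) meets the standard.
  All elements met. The burden passes to the appellant.
At Stage II.3 the appellant must meet clear and convincing evidence (weight exceeds 75): on (j) the weight is 82 less the opposing 2 gives net 80, which does exceed 75, so (j) meets the standard.
  The appellant carries the last stage.
Every stage carried; the appellant prevails on this issue.
— Issue III —
At Stage III.1 the appellant must meet the balance of probabilities (weight is at least 52): on (k) the weight is 56, ≥ 52, so (k) meets the standard; on (l) the weight is 94 less the opposing 42 gives net 52, which does reach 52, so (l) meets the standard.
  Stage III.1 carried; the burden shifts to the department.
At Stage III.2 the department must meet the balance of probabilities (weight is at least 52): on (m) the weight is 83 less the opposing 32 gives net 51, which does not reach 52, so (m) does not meet the standard; on (n) the weight is 48, < 52, so (n) does not meet the standard.
  Not every element is met, so the department fails to carry Stage III.2.
The appellant prevails on this issue.
Per-issue: Issue I → department; Issue II → appellant; Issue III → appellant. The appellant must prevail on at least one issue; overall, the appellant prevails.

appellant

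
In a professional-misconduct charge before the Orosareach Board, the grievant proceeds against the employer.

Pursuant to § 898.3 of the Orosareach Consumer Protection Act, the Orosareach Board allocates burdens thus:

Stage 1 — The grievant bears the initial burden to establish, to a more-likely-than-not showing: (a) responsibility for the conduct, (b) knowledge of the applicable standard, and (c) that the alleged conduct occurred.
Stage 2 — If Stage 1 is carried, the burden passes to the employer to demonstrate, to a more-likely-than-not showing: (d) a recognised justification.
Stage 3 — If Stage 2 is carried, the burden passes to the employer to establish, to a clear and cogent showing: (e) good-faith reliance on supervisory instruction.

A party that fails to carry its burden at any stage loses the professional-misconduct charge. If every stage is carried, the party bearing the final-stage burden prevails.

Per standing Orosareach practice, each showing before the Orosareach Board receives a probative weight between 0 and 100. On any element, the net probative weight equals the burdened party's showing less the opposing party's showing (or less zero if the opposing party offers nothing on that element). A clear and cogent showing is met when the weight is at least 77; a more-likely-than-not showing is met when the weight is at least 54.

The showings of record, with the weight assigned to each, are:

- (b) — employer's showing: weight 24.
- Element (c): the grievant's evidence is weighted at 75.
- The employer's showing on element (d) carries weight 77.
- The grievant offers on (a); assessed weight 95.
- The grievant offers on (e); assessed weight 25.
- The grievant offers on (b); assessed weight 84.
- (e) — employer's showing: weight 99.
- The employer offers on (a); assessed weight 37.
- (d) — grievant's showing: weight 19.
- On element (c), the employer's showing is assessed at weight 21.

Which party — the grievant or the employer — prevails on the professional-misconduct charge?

Stage 1 (grievant, a more-likely-than-not showing, weight is at least 54): (a) net 95−37=58 ≥ 54 — meets; (b) net 84−24=60 ≥ 54 — meets; (c) net 75−21=54 ≥ 54 — meets.
  All elements met. The burden passes to the employer.
Stage 2 (employer, a more-likely-than-not showing, weight is at least 54): (d) net 77−19=58 ≥ 54 — meets.
  Stage 2 carried; the burden remains with the employer.
Stage 3 (employer, a clear and cogent showing, weight is at least 77): (e) net 99−25=74 < 77 — fails.
  The employer does not carry Stage 3.
So the grievant prevails.

grievant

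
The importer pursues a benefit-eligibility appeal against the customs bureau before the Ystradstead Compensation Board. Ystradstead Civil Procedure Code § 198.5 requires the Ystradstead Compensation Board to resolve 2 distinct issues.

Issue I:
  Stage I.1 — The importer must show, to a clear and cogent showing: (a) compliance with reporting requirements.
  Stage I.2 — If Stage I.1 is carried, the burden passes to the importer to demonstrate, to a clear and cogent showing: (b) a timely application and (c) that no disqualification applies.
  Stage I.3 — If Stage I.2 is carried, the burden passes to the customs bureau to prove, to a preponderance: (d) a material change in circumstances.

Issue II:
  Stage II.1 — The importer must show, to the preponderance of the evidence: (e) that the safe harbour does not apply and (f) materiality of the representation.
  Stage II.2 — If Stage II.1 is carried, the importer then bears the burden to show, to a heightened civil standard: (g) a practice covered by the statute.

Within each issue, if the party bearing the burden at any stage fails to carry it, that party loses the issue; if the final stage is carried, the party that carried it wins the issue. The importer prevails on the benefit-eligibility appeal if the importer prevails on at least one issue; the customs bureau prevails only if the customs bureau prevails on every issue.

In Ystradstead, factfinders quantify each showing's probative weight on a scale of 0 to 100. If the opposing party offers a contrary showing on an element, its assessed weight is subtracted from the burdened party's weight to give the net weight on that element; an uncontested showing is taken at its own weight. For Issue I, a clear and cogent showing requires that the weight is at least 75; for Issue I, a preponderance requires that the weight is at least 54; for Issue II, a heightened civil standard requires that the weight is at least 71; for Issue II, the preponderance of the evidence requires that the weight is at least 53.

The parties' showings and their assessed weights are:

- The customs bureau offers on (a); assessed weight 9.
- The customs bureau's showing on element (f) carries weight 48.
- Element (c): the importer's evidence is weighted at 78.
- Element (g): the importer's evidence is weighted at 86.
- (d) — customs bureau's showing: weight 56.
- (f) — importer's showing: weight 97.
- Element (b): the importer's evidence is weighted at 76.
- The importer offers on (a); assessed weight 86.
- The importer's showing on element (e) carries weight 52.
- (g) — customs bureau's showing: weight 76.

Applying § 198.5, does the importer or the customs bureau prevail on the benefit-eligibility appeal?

— Issue I —
Stage I.1 — burden on importer; standard: a clear and cogent showing (weight is at least 75).
    (a): 86 − 9 = 77 ≥ 75 [met]
  Stage I.1 carried; the burden remains with the importer.
Stage I.2 — burden on importer; standard: a clear and cogent showing (weight is at least 75).
    (b): 76 ≥ 75 [met]
    (c): 78 ≥ 75 [met]
  Stage I.2 is satisfied; the onus moves to the customs bureau.
Stage I.3 — burden on customs bureau; standard: a preponderance (weight is at least 54).
    (d): 56 ≥ 54 [met]
  Stage I.3 carried; the final stage is satisfied.
With every stage satisfied, the customs bureau prevails on this issue.
— Issue II —
Stage II.1 — burden on importer; standard: the preponderance of the evidence (weight is at least 53).
    (e): 52 < 53 [not met]
    (f): 97 − 48 = 49 < 53 [not met]
  Stage II.1 not carried; the importer fails its burden.
The customs bureau prevails on this issue.
Per-issue: Issue I → customs bureau; Issue II → customs bureau. The importer must prevail on at least one issue; overall, the customs bureau prevails.

customs bureau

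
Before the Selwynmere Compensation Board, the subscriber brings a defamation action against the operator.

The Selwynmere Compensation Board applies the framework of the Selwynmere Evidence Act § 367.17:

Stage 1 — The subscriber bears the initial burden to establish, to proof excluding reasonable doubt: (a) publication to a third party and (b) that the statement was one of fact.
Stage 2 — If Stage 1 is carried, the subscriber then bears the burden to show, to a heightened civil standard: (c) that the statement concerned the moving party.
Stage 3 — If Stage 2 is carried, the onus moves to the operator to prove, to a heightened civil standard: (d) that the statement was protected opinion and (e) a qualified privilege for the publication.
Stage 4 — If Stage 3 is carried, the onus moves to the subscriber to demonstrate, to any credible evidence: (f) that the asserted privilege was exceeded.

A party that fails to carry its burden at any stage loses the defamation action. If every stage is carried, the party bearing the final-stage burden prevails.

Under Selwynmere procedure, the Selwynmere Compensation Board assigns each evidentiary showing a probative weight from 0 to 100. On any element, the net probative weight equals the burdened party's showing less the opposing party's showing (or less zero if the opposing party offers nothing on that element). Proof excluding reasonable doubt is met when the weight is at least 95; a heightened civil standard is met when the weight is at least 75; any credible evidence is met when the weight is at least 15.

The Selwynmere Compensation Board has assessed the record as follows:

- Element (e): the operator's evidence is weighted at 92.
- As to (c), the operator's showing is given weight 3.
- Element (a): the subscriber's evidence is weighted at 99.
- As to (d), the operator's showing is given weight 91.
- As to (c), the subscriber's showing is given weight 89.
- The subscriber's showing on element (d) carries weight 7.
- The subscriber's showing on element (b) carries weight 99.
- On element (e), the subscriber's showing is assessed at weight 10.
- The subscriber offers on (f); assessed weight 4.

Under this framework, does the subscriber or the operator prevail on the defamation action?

operator

At Stage 1 the subscriber must meet proof excluding reasonable doubt (weight is at least 95): on (a) the weight is 99, ≥ 95, so (a) meets the standard; on (b) the weight is 99, ≥ 95, so (b) meets the standard.
  Stage 1 is satisfied; the subscriber continues to bear the burden.
At Stage 2 the subscriber must meet a heightened civil standard (weight is at least 75): on (c) the weight is 89 less the opposing 3 gives net 86, ≥ 75, so (c) meets the standard.
  All elements met. The burden passes to the operator.
At Stage 3 the operator must meet a heightened civil standard (weight is at least 75): on (d) the weight is 91 less the opposing 7 gives net 84, which does reach 75, so (d) meets the standard; on (e) the weight is 92 less the opposing 10 gives net 82, ≥ 75, so (e) meets the standard.
  Stage 3 carried; the burden shifts to the subscriber.
At Stage 4 the subscriber must meet any credible evidence (weight is at least 15): on (f) the weight is 4, which does not reach 15, so (f) does not meet the standard.
  The subscriber does not carry Stage 4.
The operator prevails.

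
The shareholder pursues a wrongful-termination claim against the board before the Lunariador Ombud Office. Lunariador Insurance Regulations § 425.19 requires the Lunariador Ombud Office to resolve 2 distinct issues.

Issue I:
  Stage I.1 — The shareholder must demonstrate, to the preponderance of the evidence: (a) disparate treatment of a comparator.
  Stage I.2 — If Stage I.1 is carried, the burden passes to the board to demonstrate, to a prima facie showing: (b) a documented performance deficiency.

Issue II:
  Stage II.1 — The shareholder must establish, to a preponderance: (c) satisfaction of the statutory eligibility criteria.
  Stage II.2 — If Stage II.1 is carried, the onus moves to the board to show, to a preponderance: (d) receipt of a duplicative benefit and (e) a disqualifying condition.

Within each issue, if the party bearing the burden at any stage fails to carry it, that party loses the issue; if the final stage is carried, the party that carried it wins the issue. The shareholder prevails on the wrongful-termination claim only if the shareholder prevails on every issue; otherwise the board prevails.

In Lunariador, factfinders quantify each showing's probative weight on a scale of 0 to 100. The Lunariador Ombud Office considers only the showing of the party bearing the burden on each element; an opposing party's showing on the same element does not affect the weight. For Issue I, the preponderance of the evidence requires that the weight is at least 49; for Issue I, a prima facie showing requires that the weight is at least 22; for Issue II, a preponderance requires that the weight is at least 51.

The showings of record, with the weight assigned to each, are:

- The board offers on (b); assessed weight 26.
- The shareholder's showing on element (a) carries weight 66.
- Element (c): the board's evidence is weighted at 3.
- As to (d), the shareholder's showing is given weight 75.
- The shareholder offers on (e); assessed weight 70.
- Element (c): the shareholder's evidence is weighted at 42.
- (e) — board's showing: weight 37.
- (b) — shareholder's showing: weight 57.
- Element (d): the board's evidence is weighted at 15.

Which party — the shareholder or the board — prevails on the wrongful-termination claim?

board

— Issue I —
Stage I.1 (shareholder, the preponderance of the evidence, weight is at least 49): (a) 66 ≥ 49 — meets.
  Stage I.1 carried; the burden shifts to the board.
Stage I.2 (board, a prima facie showing, weight is at least 22): (b) 26 (shareholder's 57 disregarded) ≥ 22 — meets.
  Stage I.2 carried; the final stage is satisfied.
Every stage carried; the board prevails on this issue.
— Issue II —
Stage II.1 (shareholder, a preponderance, weight is at least 51): (c) 42 (board's 3 disregarded) < 51 — fails.
  Not every element is met, so the shareholder fails to carry Stage II.1.
The analysis ends at Stage II.1; the board prevails on this issue.
Per-issue: Issue I → board; Issue II → board. The shareholder must prevail on every issue; overall, the board prevails.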